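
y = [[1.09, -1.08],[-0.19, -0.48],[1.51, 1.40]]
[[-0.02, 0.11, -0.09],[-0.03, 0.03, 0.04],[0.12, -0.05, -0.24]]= y @ [[0.03, 0.03, -0.12], [0.05, -0.07, -0.04]]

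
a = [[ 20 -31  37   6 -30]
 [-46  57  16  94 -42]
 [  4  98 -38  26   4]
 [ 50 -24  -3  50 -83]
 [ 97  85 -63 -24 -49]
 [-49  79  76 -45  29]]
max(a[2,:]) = 98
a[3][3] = 50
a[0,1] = -31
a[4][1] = 85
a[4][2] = -63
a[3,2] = -3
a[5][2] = 76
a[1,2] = 16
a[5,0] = -49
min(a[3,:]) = -83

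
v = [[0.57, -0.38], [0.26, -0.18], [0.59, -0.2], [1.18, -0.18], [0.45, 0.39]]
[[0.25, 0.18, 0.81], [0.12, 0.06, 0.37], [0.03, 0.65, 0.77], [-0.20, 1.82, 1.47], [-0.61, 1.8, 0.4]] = v @ [[-0.35, 1.91, 1.19], [-1.17, 2.4, -0.35]]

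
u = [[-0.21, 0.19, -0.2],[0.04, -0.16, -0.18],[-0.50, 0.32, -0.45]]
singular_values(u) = [0.82, 0.25, 0.03]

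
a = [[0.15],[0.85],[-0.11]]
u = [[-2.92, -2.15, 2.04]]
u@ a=[[-2.49]]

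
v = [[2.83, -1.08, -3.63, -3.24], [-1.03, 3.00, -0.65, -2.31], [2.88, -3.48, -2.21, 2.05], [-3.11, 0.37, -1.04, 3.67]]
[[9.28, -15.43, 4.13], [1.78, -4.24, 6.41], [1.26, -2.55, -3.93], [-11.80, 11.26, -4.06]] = v @[[1.86,  -1.55,  1.13],[0.08,  -0.07,  2.06],[0.27,  1.19,  -0.44],[-1.57,  2.10,  -0.48]]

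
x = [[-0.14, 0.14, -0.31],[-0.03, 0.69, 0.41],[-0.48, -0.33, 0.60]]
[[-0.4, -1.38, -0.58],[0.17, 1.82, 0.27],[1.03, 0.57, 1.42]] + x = [[-0.54, -1.24, -0.89], [0.14, 2.51, 0.68], [0.55, 0.24, 2.02]]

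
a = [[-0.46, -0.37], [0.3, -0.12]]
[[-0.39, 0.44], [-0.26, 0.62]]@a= [[0.31, 0.09],  [0.31, 0.02]]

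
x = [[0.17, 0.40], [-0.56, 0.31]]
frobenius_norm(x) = 0.77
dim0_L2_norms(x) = [0.59, 0.51]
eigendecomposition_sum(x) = [[0.08+0.25j, 0.20-0.10j],[-0.28+0.14j, (0.16+0.22j)]] + [[(0.08-0.25j),(0.2+0.1j)], [(-0.28-0.14j),0.16-0.22j]]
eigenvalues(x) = [(0.24+0.47j), (0.24-0.47j)]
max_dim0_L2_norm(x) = 0.59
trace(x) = 0.48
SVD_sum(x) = [[-0.07, 0.05],[-0.53, 0.36]] + [[0.24, 0.35], [-0.03, -0.05]]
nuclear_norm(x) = 1.07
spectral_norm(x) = 0.64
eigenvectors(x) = [[(-0.1+0.64j), (-0.1-0.64j)], [-0.76+0.00j, -0.76-0.00j]]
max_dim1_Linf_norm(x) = 0.56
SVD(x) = [[0.13, 0.99],[0.99, -0.13]] @ diag([0.642957772727296, 0.43035485647260296]) @ [[-0.83, 0.56], [0.56, 0.83]]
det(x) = 0.28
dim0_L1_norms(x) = [0.73, 0.71]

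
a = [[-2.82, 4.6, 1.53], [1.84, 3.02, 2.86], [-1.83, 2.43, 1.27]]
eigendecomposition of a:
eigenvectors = [[0.81, -0.41, 0.52],[-0.38, -0.54, 0.81],[0.44, 0.74, 0.26]]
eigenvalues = [-4.16, 0.5, 5.13]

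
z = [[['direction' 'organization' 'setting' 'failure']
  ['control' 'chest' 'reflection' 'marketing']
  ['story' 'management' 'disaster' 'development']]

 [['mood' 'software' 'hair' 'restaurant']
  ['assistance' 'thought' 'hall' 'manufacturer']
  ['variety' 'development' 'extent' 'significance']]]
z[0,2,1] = 'management'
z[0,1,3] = 'marketing'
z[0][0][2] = 'setting'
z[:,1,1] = ['chest', 'thought']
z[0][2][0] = 'story'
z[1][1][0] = 'assistance'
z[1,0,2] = 'hair'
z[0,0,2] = 'setting'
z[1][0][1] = 'software'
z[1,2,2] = 'extent'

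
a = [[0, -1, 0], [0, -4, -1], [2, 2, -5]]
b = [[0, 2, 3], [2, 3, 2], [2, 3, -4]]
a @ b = [[-2, -3, -2], [-10, -15, -4], [-6, -5, 30]]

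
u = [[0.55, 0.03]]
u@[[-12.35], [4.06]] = [[-6.67]]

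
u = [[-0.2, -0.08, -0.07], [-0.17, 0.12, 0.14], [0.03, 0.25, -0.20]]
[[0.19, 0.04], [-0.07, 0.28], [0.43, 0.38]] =u @[[-0.58, -0.72],  [0.5, 1.48],  [-1.62, -0.17]]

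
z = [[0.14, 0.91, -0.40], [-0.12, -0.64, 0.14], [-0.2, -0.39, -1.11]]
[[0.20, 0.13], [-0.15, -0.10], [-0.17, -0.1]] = z @ [[0.13, 0.08], [0.22, 0.14], [0.05, 0.03]]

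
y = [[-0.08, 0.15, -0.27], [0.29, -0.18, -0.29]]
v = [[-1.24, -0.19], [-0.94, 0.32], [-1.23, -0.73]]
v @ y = [[0.04, -0.15, 0.39], [0.17, -0.2, 0.16], [-0.11, -0.05, 0.54]]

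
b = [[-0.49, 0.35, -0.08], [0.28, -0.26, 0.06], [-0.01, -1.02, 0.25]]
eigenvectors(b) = [[-0.74, 0.07, 0.01], [0.45, -0.10, 0.24], [0.50, -0.99, 0.97]]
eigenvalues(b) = [-0.65, 0.15, -0.0]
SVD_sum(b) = [[-0.1, 0.44, -0.11], [0.07, -0.31, 0.07], [0.23, -0.97, 0.23]] + [[-0.39, -0.09, 0.03], [0.21, 0.05, -0.01], [-0.24, -0.05, 0.02]] + [[-0.00, -0.00, -0.0], [-0.00, -0.0, -0.0], [0.00, 0.00, 0.00]]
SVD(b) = [[-0.39,  -0.77,  -0.50], [0.28,  0.41,  -0.87], [0.88,  -0.48,  0.05]] @ diag([1.1655084452103814, 0.5130204120030812, 0.0003478670266270861]) @ [[0.23, -0.95, 0.23], [0.97, 0.22, -0.06], [0.01, 0.24, 0.97]]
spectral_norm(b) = 1.17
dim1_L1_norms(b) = [0.92, 0.6, 1.28]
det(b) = 0.00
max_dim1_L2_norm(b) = 1.05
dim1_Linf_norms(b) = [0.49, 0.28, 1.02]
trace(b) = -0.50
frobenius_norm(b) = 1.27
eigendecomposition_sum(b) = [[-0.52, 0.29, -0.07], [0.32, -0.18, 0.04], [0.35, -0.2, 0.04]] + [[0.03, 0.06, -0.01],[-0.03, -0.08, 0.02],[-0.36, -0.81, 0.2]] + [[-0.00,-0.00,0.00], [-0.0,-0.00,0.0], [-0.01,-0.01,0.00]]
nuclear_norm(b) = 1.68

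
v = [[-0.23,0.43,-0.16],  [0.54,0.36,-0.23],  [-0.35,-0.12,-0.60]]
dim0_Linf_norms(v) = [0.54, 0.43, 0.6]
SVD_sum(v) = [[-0.12, -0.04, -0.08], [0.34, 0.11, 0.22], [-0.51, -0.17, -0.32]] + [[0.08, 0.22, -0.24], [0.13, 0.34, -0.38], [0.07, 0.18, -0.20]] + [[-0.19, 0.25, 0.16], [0.07, -0.10, -0.06], [0.09, -0.13, -0.08]]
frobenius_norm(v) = 1.11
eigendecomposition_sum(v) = [[0.17, 0.25, -0.07], [0.34, 0.49, -0.13], [-0.08, -0.11, 0.03]] + [[-0.23,0.13,0.05], [0.26,-0.14,-0.06], [0.36,-0.2,-0.08]] + [[-0.17, 0.05, -0.15], [-0.05, 0.02, -0.05], [-0.63, 0.19, -0.55]]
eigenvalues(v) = [0.69, -0.46, -0.7]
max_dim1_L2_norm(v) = 0.7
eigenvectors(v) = [[-0.44, -0.47, 0.25],  [-0.87, 0.51, 0.08],  [0.20, 0.72, 0.96]]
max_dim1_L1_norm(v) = 1.13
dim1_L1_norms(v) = [0.82, 1.13, 1.07]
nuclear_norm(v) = 1.87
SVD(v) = [[-0.20, -0.49, -0.85], [0.54, -0.77, 0.32], [-0.81, -0.40, 0.42]] @ diag([0.7683606553702556, 0.6847771620924509, 0.41845207796783623]) @ [[0.81, 0.27, 0.51], [-0.24, -0.65, 0.72], [0.53, -0.71, -0.46]]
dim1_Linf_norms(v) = [0.43, 0.54, 0.6]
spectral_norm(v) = 0.77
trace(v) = -0.47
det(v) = 0.22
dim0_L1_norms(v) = [1.12, 0.91, 0.99]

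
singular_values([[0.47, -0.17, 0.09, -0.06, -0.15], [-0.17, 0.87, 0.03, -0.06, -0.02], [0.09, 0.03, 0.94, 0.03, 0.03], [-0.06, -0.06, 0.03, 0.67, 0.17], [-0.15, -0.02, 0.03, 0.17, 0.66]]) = [0.96, 0.94, 0.89, 0.5, 0.32]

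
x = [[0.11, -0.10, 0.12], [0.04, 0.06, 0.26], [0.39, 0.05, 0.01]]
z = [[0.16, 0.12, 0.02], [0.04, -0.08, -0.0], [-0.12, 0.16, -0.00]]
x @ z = [[-0.0, 0.04, 0.00], [-0.02, 0.04, 0.0], [0.06, 0.04, 0.01]]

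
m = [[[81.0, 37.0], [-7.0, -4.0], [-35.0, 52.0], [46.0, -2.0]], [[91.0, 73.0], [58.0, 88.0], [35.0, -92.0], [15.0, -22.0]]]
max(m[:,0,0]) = 91.0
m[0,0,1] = 37.0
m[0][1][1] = -4.0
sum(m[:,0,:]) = 282.0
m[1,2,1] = -92.0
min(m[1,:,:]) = -92.0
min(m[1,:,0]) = 15.0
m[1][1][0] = 58.0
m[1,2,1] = -92.0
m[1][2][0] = 35.0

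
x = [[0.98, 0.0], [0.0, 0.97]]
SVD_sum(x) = [[0.98,0.00], [0.00,0.0]] + [[0.00, 0.00], [0.00, 0.97]]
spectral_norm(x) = 0.98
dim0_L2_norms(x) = [0.98, 0.97]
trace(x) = 1.95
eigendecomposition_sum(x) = [[0.98,0.0], [0.00,0.0]] + [[0.00, 0.0], [0.00, 0.97]]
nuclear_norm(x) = 1.95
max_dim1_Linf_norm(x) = 0.98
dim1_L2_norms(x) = [0.98, 0.97]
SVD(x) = [[1.0, 0.0], [0.0, 1.00]] @ diag([0.98, 0.97]) @ [[1.0, 0.00], [0.0, 1.00]]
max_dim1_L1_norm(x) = 0.98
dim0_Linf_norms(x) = [0.98, 0.97]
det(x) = 0.95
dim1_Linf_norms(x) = [0.98, 0.97]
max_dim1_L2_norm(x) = 0.98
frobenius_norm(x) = 1.38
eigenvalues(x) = [0.98, 0.97]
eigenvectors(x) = [[1.0, 0.0], [0.00, 1.00]]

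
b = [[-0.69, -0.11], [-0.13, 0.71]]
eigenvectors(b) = [[-1.00,0.08], [-0.09,-1.0]]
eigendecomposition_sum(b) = [[-0.70, -0.05], [-0.06, -0.0]] + [[0.01, -0.06],[-0.07, 0.71]]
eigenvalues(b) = [-0.7, 0.72]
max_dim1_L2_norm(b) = 0.72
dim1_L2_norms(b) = [0.7, 0.72]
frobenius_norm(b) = 1.00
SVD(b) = [[0.3, 0.95], [0.95, -0.30]] @ diag([0.7243533718063191, 0.6960691005588571]) @ [[-0.46,0.89],[-0.89,-0.46]]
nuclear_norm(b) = 1.42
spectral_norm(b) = 0.72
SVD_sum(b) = [[-0.1, 0.19], [-0.32, 0.61]] + [[-0.59, -0.30],[0.19, 0.10]]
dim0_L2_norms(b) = [0.7, 0.72]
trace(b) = 0.02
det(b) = -0.50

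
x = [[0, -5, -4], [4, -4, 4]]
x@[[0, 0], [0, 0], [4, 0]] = [[-16, 0], [16, 0]]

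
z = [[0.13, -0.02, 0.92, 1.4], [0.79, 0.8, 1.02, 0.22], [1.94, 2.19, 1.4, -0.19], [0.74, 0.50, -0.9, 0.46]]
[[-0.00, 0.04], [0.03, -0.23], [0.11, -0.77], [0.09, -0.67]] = z @ [[0.08, -0.59], [-0.00, 0.02], [-0.03, 0.23], [0.01, -0.07]]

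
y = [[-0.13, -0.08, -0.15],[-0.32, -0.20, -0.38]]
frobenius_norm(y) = 0.58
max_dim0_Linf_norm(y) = 0.38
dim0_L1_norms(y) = [0.45, 0.28, 0.53]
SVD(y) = [[-0.37, -0.93], [-0.93, 0.37]] @ diag([0.5767088908431431, 0.0026182479774962066]) @ [[0.60, 0.37, 0.71], [0.76, 0.03, -0.65]]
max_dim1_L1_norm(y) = 0.9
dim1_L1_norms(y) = [0.36, 0.9]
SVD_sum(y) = [[-0.13, -0.08, -0.15], [-0.32, -0.20, -0.38]] + [[-0.00, -0.0, 0.0], [0.0, 0.0, -0.00]]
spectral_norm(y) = 0.58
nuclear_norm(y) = 0.58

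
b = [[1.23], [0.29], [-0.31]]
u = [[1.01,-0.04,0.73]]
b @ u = [[1.24,-0.05,0.9], [0.29,-0.01,0.21], [-0.31,0.01,-0.23]]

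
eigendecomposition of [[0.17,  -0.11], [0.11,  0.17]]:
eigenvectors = [[0.71+0.00j, 0.71-0.00j], [0.00-0.71j, 0.00+0.71j]]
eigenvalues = [(0.17+0.11j), (0.17-0.11j)]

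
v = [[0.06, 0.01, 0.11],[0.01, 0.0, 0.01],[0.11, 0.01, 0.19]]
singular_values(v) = [0.25, 0.01, 0.0]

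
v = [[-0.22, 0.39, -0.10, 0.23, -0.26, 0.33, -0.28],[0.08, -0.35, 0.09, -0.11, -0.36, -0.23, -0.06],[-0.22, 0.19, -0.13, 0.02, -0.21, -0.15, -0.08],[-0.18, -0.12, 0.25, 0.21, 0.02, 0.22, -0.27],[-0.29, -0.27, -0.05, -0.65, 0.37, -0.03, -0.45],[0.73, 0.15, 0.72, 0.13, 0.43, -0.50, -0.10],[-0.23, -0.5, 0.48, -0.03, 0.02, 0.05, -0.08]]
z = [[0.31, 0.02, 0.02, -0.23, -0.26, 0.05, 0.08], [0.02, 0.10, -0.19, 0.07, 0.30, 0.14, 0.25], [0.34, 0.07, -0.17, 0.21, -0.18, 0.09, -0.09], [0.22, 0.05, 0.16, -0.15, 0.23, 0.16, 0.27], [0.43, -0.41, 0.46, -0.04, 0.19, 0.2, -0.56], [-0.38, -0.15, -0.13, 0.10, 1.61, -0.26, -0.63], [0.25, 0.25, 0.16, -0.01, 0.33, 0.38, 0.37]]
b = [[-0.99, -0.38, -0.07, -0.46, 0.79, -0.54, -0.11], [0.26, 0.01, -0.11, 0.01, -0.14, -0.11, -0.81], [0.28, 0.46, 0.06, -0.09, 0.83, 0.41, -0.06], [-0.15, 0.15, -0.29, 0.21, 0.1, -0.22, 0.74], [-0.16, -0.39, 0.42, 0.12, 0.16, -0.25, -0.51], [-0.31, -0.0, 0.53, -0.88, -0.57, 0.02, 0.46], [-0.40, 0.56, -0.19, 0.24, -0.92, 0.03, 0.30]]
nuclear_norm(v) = 4.70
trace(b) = -0.23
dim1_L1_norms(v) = [1.81, 1.28, 1.0, 1.27, 2.11, 2.76, 1.39]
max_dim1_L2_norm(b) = 1.51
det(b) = -0.21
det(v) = 0.01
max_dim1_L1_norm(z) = 3.26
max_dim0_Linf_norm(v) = 0.73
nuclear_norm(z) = 4.75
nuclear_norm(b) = 6.93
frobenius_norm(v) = 2.07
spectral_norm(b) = 1.76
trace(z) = 0.39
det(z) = -0.00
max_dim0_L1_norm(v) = 1.97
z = v @ b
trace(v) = -0.70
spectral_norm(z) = 1.87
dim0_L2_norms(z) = [0.81, 0.52, 0.59, 0.37, 1.73, 0.55, 1.0]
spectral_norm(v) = 1.32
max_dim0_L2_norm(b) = 1.59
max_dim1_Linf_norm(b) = 0.99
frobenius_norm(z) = 2.39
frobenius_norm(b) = 2.98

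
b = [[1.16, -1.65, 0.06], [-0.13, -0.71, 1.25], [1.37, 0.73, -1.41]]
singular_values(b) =[2.45, 2.08, 0.46]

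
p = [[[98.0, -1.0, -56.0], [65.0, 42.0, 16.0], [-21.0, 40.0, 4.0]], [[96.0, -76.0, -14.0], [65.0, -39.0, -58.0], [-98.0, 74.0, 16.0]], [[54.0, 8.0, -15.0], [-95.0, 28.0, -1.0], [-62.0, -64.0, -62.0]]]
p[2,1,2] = -1.0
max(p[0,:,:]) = 98.0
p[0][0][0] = 98.0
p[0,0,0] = 98.0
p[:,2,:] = [[-21.0, 40.0, 4.0], [-98.0, 74.0, 16.0], [-62.0, -64.0, -62.0]]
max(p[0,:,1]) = 42.0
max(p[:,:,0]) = 98.0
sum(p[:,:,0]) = 102.0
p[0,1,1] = 42.0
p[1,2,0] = -98.0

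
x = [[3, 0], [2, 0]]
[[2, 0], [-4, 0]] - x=[[-1, 0], [-6, 0]]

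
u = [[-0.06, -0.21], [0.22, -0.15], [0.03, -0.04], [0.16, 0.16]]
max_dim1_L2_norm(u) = 0.27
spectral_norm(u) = 0.31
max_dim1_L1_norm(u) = 0.37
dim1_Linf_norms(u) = [0.21, 0.22, 0.04, 0.16]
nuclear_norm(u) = 0.59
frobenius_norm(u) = 0.42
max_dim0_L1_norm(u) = 0.56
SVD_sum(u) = [[-0.05,-0.21], [-0.02,-0.09], [-0.01,-0.03], [0.05,0.19]] + [[-0.01, 0.0],[0.24, -0.06],[0.04, -0.01],[0.11, -0.03]]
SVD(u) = [[-0.71, 0.03],[-0.30, -0.9],[-0.10, -0.14],[0.63, -0.42]] @ diag([0.3078678962516633, 0.2784193931061109]) @ [[0.24, 0.97],[-0.97, 0.24]]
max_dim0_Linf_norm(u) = 0.22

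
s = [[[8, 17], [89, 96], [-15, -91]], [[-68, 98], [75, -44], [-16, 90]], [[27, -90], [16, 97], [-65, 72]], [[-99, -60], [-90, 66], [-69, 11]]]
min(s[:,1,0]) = -90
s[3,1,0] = -90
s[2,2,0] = -65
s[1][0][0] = -68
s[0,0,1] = 17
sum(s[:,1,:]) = 305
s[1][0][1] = 98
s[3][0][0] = -99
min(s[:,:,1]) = -91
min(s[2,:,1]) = -90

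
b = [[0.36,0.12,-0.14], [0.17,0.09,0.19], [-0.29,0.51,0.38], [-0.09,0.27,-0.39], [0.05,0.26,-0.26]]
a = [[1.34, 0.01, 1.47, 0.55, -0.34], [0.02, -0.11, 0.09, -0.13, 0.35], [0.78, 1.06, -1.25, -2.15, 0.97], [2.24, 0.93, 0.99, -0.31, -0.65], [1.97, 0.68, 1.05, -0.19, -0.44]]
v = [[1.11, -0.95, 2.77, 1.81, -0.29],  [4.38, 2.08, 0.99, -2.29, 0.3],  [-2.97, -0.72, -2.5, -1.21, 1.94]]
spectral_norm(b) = 0.72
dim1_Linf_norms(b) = [0.36, 0.19, 0.51, 0.39, 0.26]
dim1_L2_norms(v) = [3.63, 5.46, 4.56]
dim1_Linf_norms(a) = [1.47, 0.35, 2.15, 2.24, 1.97]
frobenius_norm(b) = 1.05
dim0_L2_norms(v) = [5.41, 2.4, 3.86, 3.16, 1.98]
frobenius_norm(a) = 5.14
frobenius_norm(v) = 7.99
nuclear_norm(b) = 1.77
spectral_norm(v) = 6.50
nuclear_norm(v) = 12.34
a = b @ v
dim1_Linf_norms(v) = [2.77, 4.38, 2.97]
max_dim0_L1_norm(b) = 1.36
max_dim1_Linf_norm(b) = 0.51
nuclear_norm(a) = 7.78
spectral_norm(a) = 4.03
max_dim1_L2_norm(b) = 0.7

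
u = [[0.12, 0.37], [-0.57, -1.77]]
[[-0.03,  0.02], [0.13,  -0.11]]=u @ [[0.14, 0.07], [-0.12, 0.04]]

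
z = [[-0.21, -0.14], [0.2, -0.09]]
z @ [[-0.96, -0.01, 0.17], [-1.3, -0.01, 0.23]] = [[0.38, 0.0, -0.07], [-0.08, -0.00, 0.01]]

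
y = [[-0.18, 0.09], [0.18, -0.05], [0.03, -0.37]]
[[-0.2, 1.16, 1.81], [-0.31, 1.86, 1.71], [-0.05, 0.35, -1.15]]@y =[[0.30, -0.75], [0.44, -0.75], [0.04, 0.40]]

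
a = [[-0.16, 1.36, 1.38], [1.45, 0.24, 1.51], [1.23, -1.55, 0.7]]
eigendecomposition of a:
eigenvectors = [[(0.8+0j), (-0.59-0.02j), -0.59+0.02j], [(-0.17+0j), -0.70+0.00j, -0.70-0.00j], [(-0.58+0j), 0.16-0.37j, (0.16+0.37j)]]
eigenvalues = [(-1.45+0j), (1.11+0.82j), (1.11-0.82j)]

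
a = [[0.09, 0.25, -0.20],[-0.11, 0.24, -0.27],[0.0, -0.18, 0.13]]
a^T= [[0.09, -0.11, 0.00], [0.25, 0.24, -0.18], [-0.20, -0.27, 0.13]]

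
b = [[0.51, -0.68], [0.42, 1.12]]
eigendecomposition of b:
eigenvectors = [[(0.79+0j), 0.79-0.00j], [-0.35-0.51j, -0.35+0.51j]]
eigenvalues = [(0.82+0.44j), (0.82-0.44j)]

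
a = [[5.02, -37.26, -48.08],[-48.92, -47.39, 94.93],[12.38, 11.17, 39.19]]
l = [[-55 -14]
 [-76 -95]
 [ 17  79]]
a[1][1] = -47.39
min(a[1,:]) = -48.92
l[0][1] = -14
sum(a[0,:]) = -80.32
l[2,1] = 79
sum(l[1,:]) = -171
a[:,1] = [-37.26, -47.39, 11.17]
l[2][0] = 17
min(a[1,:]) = -48.92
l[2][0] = 17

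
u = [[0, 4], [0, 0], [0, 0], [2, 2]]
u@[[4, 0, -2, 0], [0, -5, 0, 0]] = [[0, -20, 0, 0], [0, 0, 0, 0], [0, 0, 0, 0], [8, -10, -4, 0]]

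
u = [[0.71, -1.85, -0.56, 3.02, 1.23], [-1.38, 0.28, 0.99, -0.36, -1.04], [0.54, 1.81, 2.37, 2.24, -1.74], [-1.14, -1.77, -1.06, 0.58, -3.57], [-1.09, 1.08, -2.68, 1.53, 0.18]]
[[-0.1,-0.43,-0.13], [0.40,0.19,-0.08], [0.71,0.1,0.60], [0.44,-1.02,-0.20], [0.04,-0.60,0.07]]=u @ [[-0.14, -0.06, 0.13], [0.05, 0.08, 0.16], [0.11, 0.23, 0.01], [0.10, -0.11, 0.05], [-0.12, 0.18, -0.06]]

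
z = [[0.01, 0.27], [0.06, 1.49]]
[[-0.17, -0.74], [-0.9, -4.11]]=z@[[5.78, -4.35], [-0.84, -2.58]]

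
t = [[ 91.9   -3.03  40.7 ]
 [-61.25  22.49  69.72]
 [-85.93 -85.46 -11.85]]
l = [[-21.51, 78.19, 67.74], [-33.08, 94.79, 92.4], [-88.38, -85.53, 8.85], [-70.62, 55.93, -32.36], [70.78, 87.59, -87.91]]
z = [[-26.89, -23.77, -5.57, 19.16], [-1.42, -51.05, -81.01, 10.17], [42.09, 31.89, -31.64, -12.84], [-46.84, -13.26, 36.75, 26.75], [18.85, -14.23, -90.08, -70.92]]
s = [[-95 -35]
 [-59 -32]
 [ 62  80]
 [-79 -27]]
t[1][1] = 22.49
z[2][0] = 42.09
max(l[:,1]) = 94.79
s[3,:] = [-79, -27]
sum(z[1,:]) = -123.31000000000002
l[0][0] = -21.51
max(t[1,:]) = 69.72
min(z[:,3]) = -70.92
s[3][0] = -79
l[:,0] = [-21.51, -33.08, -88.38, -70.62, 70.78]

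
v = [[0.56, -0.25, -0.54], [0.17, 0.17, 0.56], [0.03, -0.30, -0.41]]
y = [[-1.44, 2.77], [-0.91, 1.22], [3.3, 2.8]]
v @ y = [[-2.36, -0.27], [1.45, 2.25], [-1.12, -1.43]]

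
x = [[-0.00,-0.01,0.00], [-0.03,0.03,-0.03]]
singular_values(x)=[0.05, 0.01]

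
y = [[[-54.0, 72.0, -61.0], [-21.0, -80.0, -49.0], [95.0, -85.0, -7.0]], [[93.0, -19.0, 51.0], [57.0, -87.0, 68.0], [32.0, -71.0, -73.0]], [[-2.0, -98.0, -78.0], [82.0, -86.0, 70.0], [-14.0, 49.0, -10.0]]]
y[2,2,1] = 49.0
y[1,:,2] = [51.0, 68.0, -73.0]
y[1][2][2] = -73.0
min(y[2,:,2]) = -78.0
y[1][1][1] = -87.0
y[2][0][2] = -78.0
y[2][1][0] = 82.0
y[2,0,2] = -78.0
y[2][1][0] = 82.0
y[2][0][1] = -98.0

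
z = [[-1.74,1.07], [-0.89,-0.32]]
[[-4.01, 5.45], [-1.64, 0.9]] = z @ [[2.01, -1.79], [-0.48, 2.18]]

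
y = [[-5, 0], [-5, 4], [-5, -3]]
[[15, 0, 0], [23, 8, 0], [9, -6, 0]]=y @ [[-3, 0, 0], [2, 2, 0]]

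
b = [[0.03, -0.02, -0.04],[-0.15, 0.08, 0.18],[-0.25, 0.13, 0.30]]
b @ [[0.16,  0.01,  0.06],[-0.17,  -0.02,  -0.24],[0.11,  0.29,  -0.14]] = [[0.0, -0.01, 0.01], [-0.02, 0.05, -0.05], [-0.03, 0.08, -0.09]]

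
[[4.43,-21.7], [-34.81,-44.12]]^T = [[4.43,-34.81], [-21.70,-44.12]]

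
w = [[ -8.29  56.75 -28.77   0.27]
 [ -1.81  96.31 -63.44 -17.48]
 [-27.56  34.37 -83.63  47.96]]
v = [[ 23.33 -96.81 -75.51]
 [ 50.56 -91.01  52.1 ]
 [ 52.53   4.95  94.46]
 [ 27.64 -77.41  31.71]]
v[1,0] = 50.56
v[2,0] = 52.53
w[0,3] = 0.27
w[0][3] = 0.27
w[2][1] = 34.37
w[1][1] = 96.31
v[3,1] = -77.41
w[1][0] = -1.81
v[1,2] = 52.1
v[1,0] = 50.56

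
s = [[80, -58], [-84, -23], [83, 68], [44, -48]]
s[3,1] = -48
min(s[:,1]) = -58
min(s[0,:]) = -58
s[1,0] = -84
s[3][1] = -48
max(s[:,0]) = 83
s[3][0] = 44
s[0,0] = 80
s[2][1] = 68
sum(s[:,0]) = 123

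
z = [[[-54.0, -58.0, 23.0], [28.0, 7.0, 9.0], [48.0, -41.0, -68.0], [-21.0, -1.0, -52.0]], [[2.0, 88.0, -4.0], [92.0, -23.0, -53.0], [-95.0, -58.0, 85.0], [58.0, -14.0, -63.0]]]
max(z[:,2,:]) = 85.0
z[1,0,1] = 88.0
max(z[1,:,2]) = 85.0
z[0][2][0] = 48.0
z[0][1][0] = 28.0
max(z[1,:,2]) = 85.0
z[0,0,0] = -54.0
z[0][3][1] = -1.0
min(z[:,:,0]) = -95.0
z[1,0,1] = 88.0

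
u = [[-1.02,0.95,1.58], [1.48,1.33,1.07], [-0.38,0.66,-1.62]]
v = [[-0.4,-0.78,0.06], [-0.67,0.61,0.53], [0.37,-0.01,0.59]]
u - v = [[-0.62, 1.73, 1.52], [2.15, 0.72, 0.54], [-0.75, 0.67, -2.21]]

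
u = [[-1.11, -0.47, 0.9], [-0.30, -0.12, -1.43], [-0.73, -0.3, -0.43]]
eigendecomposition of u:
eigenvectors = [[-0.14-0.19j, -0.14+0.19j, (0.39+0j)],[0.86+0.00j, (0.86-0j), -0.92+0.00j],[(0.45-0.09j), 0.45+0.09j, (-0.01+0j)]]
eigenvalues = [(-0.82+0.22j), (-0.82-0.22j), (-0.01+0j)]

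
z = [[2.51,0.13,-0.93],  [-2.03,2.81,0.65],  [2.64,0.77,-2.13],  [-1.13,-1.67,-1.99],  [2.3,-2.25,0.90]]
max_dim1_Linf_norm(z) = 2.81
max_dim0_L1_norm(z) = 10.61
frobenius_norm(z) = 7.14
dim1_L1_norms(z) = [3.57, 5.49, 5.54, 4.79, 5.45]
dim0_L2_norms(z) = [4.89, 4.04, 3.25]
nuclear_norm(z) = 11.97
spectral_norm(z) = 5.40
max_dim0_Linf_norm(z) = 2.81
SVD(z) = [[-0.43, 0.38, 0.03], [0.59, 0.41, 0.1], [-0.45, 0.65, -0.29], [-0.06, -0.35, -0.84], [-0.51, -0.38, 0.44]] @ diag([5.398428638296082, 3.5970292465131353, 2.971119121973043]) @ [[-0.85, 0.47, 0.26], [0.38, 0.87, -0.31], [0.37, 0.16, 0.92]]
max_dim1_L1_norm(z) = 5.54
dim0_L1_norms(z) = [10.61, 7.63, 6.6]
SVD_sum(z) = [[1.95, -1.07, -0.6],[-2.7, 1.49, 0.83],[2.05, -1.13, -0.63],[0.29, -0.16, -0.09],[2.33, -1.29, -0.72]] + [[0.53,1.19,-0.42],[0.56,1.27,-0.45],[0.9,2.04,-0.72],[-0.49,-1.11,0.39],[-0.52,-1.17,0.42]] + [[0.04, 0.02, 0.09],[0.11, 0.05, 0.27],[-0.31, -0.14, -0.78],[-0.93, -0.4, -2.29],[0.49, 0.21, 1.20]]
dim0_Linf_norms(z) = [2.64, 2.81, 2.13]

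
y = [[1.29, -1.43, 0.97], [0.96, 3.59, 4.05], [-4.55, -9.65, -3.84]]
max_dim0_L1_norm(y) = 14.67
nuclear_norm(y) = 16.87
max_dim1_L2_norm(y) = 11.34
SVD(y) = [[0.03, -0.56, 0.83], [-0.41, -0.76, -0.5], [0.91, -0.32, -0.25]] @ diag([12.367140189530955, 2.6674247073167363, 1.8361342443526523]) @ [[-0.36, -0.83, -0.41], [0.01, 0.44, -0.90], [0.93, -0.33, -0.16]]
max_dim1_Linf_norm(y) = 9.65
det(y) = 60.57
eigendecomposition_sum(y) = [[(1.47-0j),(-0.88-0j),(-0.37+0j)], [(-0.65+0j),(0.39+0j),(0.17+0j)], [-0.07+0.00j,(0.04+0j),(0.02+0j)]] + [[(-0.09+0.61j), (-0.28+1.32j), 0.67+0.62j], [(0.8+1.05j), (1.6+2.38j), 1.94-0.11j], [-2.24-0.05j, -4.85-0.42j, (-1.93+2.68j)]] + [[(-0.09-0.61j), -0.28-1.32j, 0.67-0.62j], [0.80-1.05j, (1.6-2.38j), 1.94+0.11j], [-2.24+0.05j, (-4.85+0.42j), (-1.93-2.68j)]]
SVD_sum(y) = [[-0.12, -0.27, -0.13], [1.83, 4.19, 2.08], [-4.12, -9.42, -4.68]] + [[-0.01,-0.66,1.34], [-0.01,-0.90,1.82], [-0.0,-0.38,0.77]] + [[1.41, -0.5, -0.24], [-0.86, 0.30, 0.15], [-0.42, 0.15, 0.07]]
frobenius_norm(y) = 12.78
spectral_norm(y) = 12.37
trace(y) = 1.04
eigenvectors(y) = [[-0.91+0.00j,  (-0.03+0.23j),  (-0.03-0.23j)], [0.40+0.00j,  (0.31+0.38j),  0.31-0.38j], [0.05+0.00j,  (-0.84+0j),  (-0.84-0j)]]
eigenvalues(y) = [(1.87+0j), (-0.42+5.67j), (-0.42-5.67j)]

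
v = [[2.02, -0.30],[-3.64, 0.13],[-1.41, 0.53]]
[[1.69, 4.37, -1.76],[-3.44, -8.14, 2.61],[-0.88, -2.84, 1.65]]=v@ [[0.98, 2.26, -0.67], [0.95, 0.66, 1.34]]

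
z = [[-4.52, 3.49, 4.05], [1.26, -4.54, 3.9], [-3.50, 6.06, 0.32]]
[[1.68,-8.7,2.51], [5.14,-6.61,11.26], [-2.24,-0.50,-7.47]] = z @ [[0.22, 1.54, -1.24], [-0.29, 0.87, -2.0], [0.91, -1.18, 0.96]]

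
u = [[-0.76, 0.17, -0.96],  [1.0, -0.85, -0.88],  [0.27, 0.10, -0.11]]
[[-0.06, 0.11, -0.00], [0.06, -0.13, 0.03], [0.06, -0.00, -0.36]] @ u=[[0.16, -0.1, -0.04],[-0.17, 0.12, 0.05],[-0.14, -0.03, -0.02]]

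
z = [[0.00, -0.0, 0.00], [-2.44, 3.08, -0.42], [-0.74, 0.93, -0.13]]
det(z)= 0.000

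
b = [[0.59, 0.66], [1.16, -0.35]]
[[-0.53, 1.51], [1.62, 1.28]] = b @ [[0.91, 1.41], [-1.62, 1.02]]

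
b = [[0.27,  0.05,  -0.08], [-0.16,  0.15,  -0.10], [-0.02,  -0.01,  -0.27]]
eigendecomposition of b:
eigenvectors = [[0.34+0.37j, 0.34-0.37j, 0.12+0.00j], [(-0.87+0j), -0.87-0.00j, (0.27+0j)], [0.00-0.02j, 0.02j, (0.96+0j)]]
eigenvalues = [(0.21+0.07j), (0.21-0.07j), (-0.28+0j)]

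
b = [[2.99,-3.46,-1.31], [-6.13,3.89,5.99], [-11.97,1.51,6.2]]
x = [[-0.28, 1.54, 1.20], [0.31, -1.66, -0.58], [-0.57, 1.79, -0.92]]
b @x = [[-1.16, 8.00, 6.80], [-0.49, -5.18, -15.12], [0.29, -9.84, -20.94]]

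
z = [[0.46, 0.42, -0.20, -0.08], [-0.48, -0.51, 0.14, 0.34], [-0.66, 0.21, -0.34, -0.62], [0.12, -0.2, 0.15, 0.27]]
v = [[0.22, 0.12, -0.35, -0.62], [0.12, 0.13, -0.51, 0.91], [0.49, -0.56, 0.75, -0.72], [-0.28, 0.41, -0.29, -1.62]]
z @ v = [[0.08, 0.19, -0.5, 0.37], [-0.19, -0.06, 0.43, -0.82], [-0.11, -0.12, 0.05, 1.85], [0.0, 0.02, 0.09, -0.8]]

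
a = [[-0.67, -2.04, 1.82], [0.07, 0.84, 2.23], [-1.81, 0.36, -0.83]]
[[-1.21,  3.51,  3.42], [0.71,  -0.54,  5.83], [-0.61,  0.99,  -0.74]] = a @ [[0.4, -0.9, -0.56], [0.55, -1.21, 0.64], [0.10, 0.24, 2.39]]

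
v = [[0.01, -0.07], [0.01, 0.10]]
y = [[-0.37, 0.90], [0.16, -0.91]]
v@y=[[-0.01, 0.07], [0.01, -0.08]]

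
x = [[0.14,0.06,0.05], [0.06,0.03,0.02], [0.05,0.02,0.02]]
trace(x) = 0.19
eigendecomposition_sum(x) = [[0.14,  0.06,  0.05], [0.06,  0.03,  0.02], [0.05,  0.02,  0.02]] + [[0.00,-0.00,-0.00], [-0.00,0.0,0.0], [-0.0,0.0,0.00]] + [[0.00,-0.0,0.0], [-0.00,0.0,-0.0], [0.0,-0.0,0.00]]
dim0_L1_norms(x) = [0.25, 0.11, 0.09]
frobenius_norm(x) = 0.18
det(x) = 0.00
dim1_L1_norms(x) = [0.25, 0.11, 0.09]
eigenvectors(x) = [[-0.87, -0.46, 0.16], [-0.38, 0.42, -0.82], [-0.31, 0.78, 0.54]]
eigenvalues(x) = [0.18, 0.0, 0.0]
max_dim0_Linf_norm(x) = 0.14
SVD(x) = [[-0.87, 0.16, -0.46], [-0.38, -0.82, 0.42], [-0.31, 0.54, 0.78]] @ diag([0.18405297983897537, 0.004819734335027349, 0.001127285825997307]) @ [[-0.87,  -0.38,  -0.31], [0.16,  -0.82,  0.54], [-0.46,  0.42,  0.78]]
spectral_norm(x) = 0.18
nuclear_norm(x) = 0.19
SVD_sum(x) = [[0.14, 0.06, 0.05],  [0.06, 0.03, 0.02],  [0.05, 0.02, 0.02]] + [[0.0, -0.00, 0.0], [-0.0, 0.00, -0.0], [0.00, -0.00, 0.00]] + [[0.00, -0.00, -0.00], [-0.0, 0.00, 0.00], [-0.00, 0.0, 0.00]]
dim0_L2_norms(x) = [0.16, 0.07, 0.06]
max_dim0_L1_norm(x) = 0.25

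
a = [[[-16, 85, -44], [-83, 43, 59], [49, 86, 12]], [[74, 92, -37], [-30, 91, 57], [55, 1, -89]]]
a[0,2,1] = 86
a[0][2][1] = 86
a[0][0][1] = 85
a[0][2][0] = 49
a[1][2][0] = 55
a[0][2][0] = 49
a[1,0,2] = -37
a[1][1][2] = 57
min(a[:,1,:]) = -83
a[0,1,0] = -83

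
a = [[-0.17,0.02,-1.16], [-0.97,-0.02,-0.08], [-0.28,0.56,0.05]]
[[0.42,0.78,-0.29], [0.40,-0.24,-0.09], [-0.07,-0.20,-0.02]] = a @ [[-0.38, 0.31, 0.07],  [-0.29, -0.14, -0.02],  [-0.31, -0.72, 0.24]]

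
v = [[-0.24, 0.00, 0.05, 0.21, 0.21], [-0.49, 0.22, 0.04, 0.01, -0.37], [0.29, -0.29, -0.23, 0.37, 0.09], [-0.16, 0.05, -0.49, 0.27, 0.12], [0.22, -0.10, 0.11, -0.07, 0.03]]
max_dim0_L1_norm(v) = 1.4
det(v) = 0.00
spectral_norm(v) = 0.83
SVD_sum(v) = [[-0.01, 0.01, 0.01, -0.01, -0.01], [-0.38, 0.25, 0.18, -0.19, -0.24], [0.36, -0.23, -0.17, 0.18, 0.23], [0.11, -0.07, -0.05, 0.06, 0.07], [0.09, -0.06, -0.04, 0.05, 0.06]] + [[-0.12,  0.03,  -0.14,  0.12,  0.01],[-0.14,  0.03,  -0.16,  0.14,  0.01],[-0.09,  0.02,  -0.1,  0.09,  0.01],[-0.3,  0.07,  -0.35,  0.30,  0.03],[0.13,  -0.03,  0.15,  -0.13,  -0.01]] + [[-0.10, -0.00, 0.15, 0.05, 0.24],[0.03, 0.0, -0.05, -0.02, -0.08],[0.03, 0.00, -0.04, -0.01, -0.06],[0.02, 0.00, -0.03, -0.01, -0.04],[0.0, 0.00, -0.0, -0.00, -0.0]] + [[-0.0, -0.03, 0.03, 0.04, -0.03],[-0.01, -0.06, 0.06, 0.08, -0.06],[-0.01, -0.08, 0.09, 0.11, -0.08],[0.01, 0.06, -0.06, -0.08, 0.06],[-0.0, -0.01, 0.01, 0.01, -0.01]] + [[-0.00, -0.00, -0.00, -0.0, 0.00], [-0.0, -0.00, -0.00, -0.0, 0.00], [0.0, 0.0, 0.0, 0.0, -0.00], [-0.00, -0.0, -0.00, -0.00, 0.0], [-0.0, -0.00, -0.0, -0.00, 0.00]]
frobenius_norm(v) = 1.17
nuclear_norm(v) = 2.15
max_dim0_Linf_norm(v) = 0.49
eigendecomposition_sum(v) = [[(-0.02+0j), (0.01+0j), 0.00-0.00j, -0.01+0.00j, -0.03+0.00j], [-0.34+0.00j, (0.25+0j), (0.04-0j), -0.18+0.00j, -0.55+0.00j], [0.05-0.00j, (-0.04+0j), (-0.01+0j), 0.03-0.00j, (0.08-0j)], [-0.21+0.00j, (0.16+0j), 0.02-0.00j, (-0.11+0j), -0.35+0.00j], [(0.15-0j), (-0.11+0j), -0.02+0.00j, 0.08-0.00j, (0.25-0j)]] + [[(0.03+0.01j), -0.05-0.01j, -0.04+0.09j, 0.09-0.04j, 0.02-0.09j],[(0.03+0.01j), (-0.05-0.01j), -0.04+0.08j, 0.08-0.03j, (0.02-0.08j)],[0.07+0.02j, (-0.11-0.02j), (-0.09+0.17j), (0.18-0.06j), (0.05-0.19j)],[0.02+0.09j, (-0.05-0.13j), (-0.25+0.02j), 0.20+0.16j, 0.24-0.08j],[(-0.01-0.03j), (0.02+0.04j), (0.08-0.02j), -0.07-0.04j, (-0.08+0.03j)]] + [[0.03-0.01j, -0.05+0.01j, -0.04-0.09j, (0.09+0.04j), (0.02+0.09j)], [(0.03-0.01j), (-0.05+0.01j), (-0.04-0.08j), 0.08+0.03j, (0.02+0.08j)], [0.07-0.02j, (-0.11+0.02j), (-0.09-0.17j), 0.18+0.06j, 0.05+0.19j], [(0.02-0.09j), (-0.05+0.13j), (-0.25-0.02j), 0.20-0.16j, (0.24+0.08j)], [(-0.01+0.03j), 0.02-0.04j, 0.08+0.02j, -0.07+0.04j, -0.08-0.03j]] + [[-0.29+0.00j, 0.10-0.00j, 0.12+0.00j, (0.05+0j), 0.22-0.00j], [-0.20+0.00j, 0.07-0.00j, 0.08+0.00j, (0.04+0j), (0.16-0j)], [0.11-0.00j, -0.04+0.00j, (-0.04-0j), -0.02-0.00j, (-0.08+0j)], [0.01-0.00j, -0.00+0.00j, -0.01-0.00j, -0.00-0.00j, -0.01+0.00j], [0.09-0.00j, (-0.03+0j), -0.04-0.00j, (-0.02-0j), -0.07+0.00j]] + [[(-0+0j), -0.00+0.00j, -0j, -0.00+0.00j, -0.01+0.00j], [-0.00+0.00j, -0.01+0.00j, -0j, -0.01+0.00j, -0.02+0.00j], [-0.00+0.00j, (-0+0j), 0.00-0.00j, (-0+0j), (-0+0j)], [-0.00+0.00j, (-0+0j), -0j, (-0+0j), (-0.01+0j)], [-0j, 0.00-0.00j, (-0+0j), 0.00-0.00j, 0.00-0.00j]]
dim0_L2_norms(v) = [0.68, 0.38, 0.56, 0.51, 0.45]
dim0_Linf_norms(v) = [0.49, 0.29, 0.49, 0.37, 0.37]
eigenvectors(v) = [[-0.04+0.00j,-0.12+0.24j,-0.12-0.24j,0.76+0.00j,(0.4+0j)], [-0.79+0.00j,-0.13+0.20j,(-0.13-0.2j),(0.54+0j),0.79+0.00j], [(0.11+0j),(-0.29+0.47j),(-0.29-0.47j),-0.29+0.00j,0.18+0.00j], [(-0.49+0j),(-0.72+0j),(-0.72-0j),(-0.03+0j),0.42+0.00j], [(0.35+0j),0.23-0.02j,(0.23+0.02j),(-0.23+0j),-0.01+0.00j]]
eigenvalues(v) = [(0.36+0j), (0.01+0.36j), (0.01-0.36j), (-0.33+0j), (-0.01+0j)]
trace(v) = 0.05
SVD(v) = [[-0.02, 0.32, 0.90, 0.26, 0.11], [-0.70, 0.35, -0.31, 0.5, 0.21], [0.66, 0.23, -0.24, 0.66, -0.11], [0.2, 0.78, -0.17, -0.49, 0.29], [0.17, -0.33, -0.02, 0.09, 0.92]] @ diag([0.8279277316611351, 0.7079453021696636, 0.335522673238908, 0.27215289562274025, 0.0025411472066983677]) @ [[0.66,-0.43,-0.32,0.34,0.42], [-0.54,0.12,-0.62,0.55,0.06], [-0.34,-0.01,0.5,0.16,0.78], [-0.07,-0.42,0.47,0.61,-0.46], [-0.4,-0.79,-0.18,-0.43,0.02]]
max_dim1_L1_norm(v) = 1.27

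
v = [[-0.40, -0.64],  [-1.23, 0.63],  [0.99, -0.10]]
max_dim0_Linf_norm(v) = 1.23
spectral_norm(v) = 1.69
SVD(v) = [[-0.12, 0.92], [-0.81, -0.31], [0.58, -0.24]] @ diag([1.685686719017005, 0.7924394521537176]) @ [[0.96, -0.29], [-0.29, -0.96]]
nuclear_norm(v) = 2.48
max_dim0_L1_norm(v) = 2.62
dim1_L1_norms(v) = [1.04, 1.86, 1.09]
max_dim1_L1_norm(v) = 1.86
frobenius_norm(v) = 1.86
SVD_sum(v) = [[-0.19, 0.06], [-1.3, 0.4], [0.93, -0.28]] + [[-0.21, -0.70], [0.07, 0.23], [0.06, 0.18]]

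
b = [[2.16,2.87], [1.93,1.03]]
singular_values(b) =[4.13, 0.8]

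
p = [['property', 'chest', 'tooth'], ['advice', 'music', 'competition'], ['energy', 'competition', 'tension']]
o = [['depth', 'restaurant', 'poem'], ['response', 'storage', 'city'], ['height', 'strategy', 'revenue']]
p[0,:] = ['property', 'chest', 'tooth']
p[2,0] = 'energy'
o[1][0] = 'response'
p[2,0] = 'energy'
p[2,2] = 'tension'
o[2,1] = 'strategy'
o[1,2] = 'city'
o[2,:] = ['height', 'strategy', 'revenue']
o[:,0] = ['depth', 'response', 'height']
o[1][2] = 'city'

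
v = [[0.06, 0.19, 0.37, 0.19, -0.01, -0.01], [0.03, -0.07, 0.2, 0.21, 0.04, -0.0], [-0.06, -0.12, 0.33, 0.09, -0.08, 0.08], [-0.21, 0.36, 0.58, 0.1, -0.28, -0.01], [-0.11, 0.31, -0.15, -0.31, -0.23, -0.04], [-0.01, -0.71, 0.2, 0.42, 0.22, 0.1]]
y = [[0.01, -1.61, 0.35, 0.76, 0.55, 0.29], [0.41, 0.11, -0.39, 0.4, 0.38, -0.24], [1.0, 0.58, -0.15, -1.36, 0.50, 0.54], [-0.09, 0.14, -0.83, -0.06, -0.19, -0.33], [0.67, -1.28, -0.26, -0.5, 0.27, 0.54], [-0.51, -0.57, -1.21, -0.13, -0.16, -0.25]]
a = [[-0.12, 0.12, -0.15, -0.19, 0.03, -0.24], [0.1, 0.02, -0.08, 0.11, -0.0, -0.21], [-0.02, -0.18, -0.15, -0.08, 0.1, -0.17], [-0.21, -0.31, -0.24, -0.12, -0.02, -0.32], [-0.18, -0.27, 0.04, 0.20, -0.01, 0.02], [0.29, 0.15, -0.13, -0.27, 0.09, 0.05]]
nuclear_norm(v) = 2.43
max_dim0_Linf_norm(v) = 0.71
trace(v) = 0.29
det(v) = -0.00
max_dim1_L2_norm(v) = 0.88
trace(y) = -0.07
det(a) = 0.00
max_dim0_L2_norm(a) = 0.49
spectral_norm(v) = 1.07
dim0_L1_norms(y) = [2.69, 4.29, 3.19, 3.21, 2.05, 2.19]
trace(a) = -0.33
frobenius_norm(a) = 0.99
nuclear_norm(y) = 7.39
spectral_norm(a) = 0.70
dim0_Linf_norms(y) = [1.0, 1.61, 1.21, 1.36, 0.55, 0.54]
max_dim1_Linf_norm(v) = 0.71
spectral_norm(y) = 2.39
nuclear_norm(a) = 1.93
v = a @ y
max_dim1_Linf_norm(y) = 1.61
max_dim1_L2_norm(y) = 1.94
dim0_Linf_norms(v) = [0.21, 0.71, 0.58, 0.42, 0.28, 0.1]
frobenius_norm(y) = 3.73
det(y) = 0.02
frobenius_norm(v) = 1.45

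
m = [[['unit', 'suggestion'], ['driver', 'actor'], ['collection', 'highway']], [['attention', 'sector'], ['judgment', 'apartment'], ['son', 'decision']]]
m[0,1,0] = 'driver'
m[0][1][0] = 'driver'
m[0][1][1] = 'actor'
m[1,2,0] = 'son'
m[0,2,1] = 'highway'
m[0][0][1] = 'suggestion'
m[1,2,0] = 'son'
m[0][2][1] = 'highway'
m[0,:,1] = ['suggestion', 'actor', 'highway']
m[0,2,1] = 'highway'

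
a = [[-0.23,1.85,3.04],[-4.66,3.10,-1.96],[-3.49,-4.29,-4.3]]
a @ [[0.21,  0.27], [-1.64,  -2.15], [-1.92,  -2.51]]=[[-8.92, -11.67],[-2.3, -3.00],[14.56, 19.07]]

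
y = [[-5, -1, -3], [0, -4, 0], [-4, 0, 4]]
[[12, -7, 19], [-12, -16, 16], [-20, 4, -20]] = y@ [[0, 0, 0], [3, 4, -4], [-5, 1, -5]]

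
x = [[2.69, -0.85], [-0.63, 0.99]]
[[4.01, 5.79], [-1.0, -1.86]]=x @ [[1.47, 1.95],[-0.07, -0.64]]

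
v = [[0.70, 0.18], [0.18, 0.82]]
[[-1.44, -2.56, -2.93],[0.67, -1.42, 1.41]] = v @ [[-2.41, -3.41, -4.91], [1.35, -0.98, 2.80]]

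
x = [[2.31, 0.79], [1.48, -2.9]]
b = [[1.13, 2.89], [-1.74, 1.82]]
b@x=[[6.89, -7.49],[-1.33, -6.65]]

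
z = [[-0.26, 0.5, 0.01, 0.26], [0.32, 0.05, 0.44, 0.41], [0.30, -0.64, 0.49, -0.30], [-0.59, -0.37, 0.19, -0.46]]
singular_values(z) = [1.15, 0.91, 0.5, 0.08]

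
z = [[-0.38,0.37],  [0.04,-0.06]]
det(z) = 0.01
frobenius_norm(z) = 0.54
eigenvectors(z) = [[-0.99,  -0.72], [0.11,  -0.70]]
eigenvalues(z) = [-0.42, -0.02]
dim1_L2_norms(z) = [0.53, 0.07]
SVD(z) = [[-0.99, 0.13], [0.13, 0.99]] @ diag([0.5350480724789168, 0.014951927521083128]) @ [[0.71, -0.70],[-0.7, -0.71]]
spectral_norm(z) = 0.54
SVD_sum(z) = [[-0.38, 0.37], [0.05, -0.05]] + [[-0.0,  -0.00], [-0.01,  -0.01]]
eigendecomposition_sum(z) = [[-0.38, 0.39], [0.04, -0.04]] + [[-0.00, -0.02], [-0.0, -0.02]]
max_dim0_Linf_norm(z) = 0.38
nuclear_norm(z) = 0.55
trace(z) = -0.44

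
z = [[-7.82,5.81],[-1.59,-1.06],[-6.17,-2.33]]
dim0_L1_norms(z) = [15.58, 9.2]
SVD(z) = [[-0.88, 0.46], [-0.10, -0.3], [-0.46, -0.83]] @ diag([10.655136001508621, 5.340980882698872]) @ [[0.93, -0.37], [0.37, 0.93]]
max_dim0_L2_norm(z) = 10.09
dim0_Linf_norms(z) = [7.82, 5.81]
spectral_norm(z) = 10.66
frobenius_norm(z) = 11.92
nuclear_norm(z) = 16.00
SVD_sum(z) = [[-8.74, 3.51], [-1.00, 0.40], [-4.51, 1.81]] + [[0.92, 2.3], [-0.59, -1.46], [-1.66, -4.14]]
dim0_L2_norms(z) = [10.09, 6.35]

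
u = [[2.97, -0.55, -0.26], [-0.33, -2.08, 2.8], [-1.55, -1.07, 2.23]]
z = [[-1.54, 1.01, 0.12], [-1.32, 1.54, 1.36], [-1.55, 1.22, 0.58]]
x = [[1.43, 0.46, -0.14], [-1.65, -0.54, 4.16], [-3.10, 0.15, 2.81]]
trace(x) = 3.70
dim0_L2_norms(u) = [3.37, 2.4, 3.59]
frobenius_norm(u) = 5.48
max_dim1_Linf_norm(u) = 2.97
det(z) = -0.08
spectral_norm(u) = 4.54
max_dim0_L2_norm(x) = 5.02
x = z + u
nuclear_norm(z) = 4.49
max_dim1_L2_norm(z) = 2.44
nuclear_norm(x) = 8.44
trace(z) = 0.58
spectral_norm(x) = 6.05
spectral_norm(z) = 3.58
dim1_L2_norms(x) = [1.51, 4.51, 4.19]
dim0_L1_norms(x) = [6.18, 1.15, 7.11]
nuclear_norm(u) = 7.75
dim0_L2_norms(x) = [3.79, 0.73, 5.02]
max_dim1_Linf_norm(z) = 1.55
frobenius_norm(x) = 6.33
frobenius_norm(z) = 3.69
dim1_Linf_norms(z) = [1.54, 1.54, 1.55]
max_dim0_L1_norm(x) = 7.11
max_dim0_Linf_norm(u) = 2.97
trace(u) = 3.12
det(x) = -6.59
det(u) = -2.15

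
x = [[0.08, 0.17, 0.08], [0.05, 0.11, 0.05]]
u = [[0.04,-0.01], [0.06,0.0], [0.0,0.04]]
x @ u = [[0.01, 0.0], [0.01, 0.0]]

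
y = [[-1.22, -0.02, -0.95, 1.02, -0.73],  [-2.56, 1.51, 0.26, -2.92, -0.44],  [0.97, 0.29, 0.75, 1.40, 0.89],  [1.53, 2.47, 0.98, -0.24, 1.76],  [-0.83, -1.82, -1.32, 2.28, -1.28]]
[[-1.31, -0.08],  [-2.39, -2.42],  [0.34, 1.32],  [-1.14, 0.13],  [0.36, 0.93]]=y @ [[0.88, 0.34], [-0.7, -0.04], [0.86, 0.69], [-0.1, 0.64], [-0.92, -0.46]]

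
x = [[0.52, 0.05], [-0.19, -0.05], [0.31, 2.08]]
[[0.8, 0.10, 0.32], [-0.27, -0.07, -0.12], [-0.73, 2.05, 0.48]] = x @ [[1.59, 0.09, 0.60], [-0.59, 0.97, 0.14]]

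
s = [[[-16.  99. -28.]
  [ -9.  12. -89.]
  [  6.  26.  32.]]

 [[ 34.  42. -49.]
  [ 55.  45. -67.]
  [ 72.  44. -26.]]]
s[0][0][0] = -16.0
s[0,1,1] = 12.0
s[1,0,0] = 34.0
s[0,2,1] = 26.0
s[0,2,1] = 26.0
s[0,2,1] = 26.0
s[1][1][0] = 55.0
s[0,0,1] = 99.0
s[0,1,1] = 12.0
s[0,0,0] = -16.0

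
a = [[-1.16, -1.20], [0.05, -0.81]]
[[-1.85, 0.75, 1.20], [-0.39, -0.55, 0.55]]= a @ [[1.03, -1.27, -0.31], [0.55, 0.6, -0.7]]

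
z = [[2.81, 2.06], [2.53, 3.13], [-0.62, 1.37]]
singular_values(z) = [5.31, 1.56]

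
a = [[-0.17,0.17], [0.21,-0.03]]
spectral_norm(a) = 0.30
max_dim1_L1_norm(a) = 0.34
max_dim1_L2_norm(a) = 0.24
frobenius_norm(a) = 0.32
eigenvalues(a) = [-0.3, 0.1]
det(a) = -0.03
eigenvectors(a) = [[-0.79,-0.53], [0.61,-0.85]]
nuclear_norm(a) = 0.40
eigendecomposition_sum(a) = [[-0.2,0.13], [0.16,-0.10]] + [[0.03, 0.04], [0.05, 0.07]]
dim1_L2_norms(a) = [0.24, 0.21]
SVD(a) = [[-0.76, 0.65], [0.65, 0.76]] @ diag([0.30446495758502157, 0.10050417704131018]) @ [[0.87,-0.49], [0.49,0.87]]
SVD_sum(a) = [[-0.20, 0.11], [0.17, -0.1]] + [[0.03, 0.06], [0.04, 0.07]]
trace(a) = -0.20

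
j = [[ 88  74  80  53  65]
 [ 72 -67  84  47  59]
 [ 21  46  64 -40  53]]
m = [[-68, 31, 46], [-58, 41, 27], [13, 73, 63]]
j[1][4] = 59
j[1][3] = 47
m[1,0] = -58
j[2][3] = -40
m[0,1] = 31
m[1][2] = 27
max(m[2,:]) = 73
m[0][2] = 46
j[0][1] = 74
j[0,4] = 65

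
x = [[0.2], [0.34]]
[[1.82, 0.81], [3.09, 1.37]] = x @ [[9.08, 4.03]]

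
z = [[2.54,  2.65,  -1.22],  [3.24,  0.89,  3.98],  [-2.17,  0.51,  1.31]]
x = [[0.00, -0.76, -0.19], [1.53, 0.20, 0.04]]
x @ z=[[-2.05,-0.77,-3.27], [4.45,4.25,-1.02]]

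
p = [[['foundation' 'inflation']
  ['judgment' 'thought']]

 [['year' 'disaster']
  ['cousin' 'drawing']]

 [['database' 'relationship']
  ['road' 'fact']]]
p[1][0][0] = 'year'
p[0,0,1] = 'inflation'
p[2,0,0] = 'database'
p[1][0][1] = 'disaster'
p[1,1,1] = 'drawing'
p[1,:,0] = ['year', 'cousin']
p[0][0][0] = 'foundation'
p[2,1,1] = 'fact'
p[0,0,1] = 'inflation'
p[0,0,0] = 'foundation'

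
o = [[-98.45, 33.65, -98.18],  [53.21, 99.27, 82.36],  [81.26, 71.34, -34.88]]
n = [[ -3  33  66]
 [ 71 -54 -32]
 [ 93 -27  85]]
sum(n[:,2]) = 119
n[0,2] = 66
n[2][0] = 93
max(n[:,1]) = 33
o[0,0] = -98.45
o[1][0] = 53.21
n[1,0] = 71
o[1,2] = 82.36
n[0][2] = 66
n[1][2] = -32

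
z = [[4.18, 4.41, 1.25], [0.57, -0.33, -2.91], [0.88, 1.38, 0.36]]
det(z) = 5.438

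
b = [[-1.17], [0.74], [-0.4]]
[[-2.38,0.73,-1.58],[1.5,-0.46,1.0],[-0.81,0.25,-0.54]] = b @ [[2.03,-0.62,1.35]]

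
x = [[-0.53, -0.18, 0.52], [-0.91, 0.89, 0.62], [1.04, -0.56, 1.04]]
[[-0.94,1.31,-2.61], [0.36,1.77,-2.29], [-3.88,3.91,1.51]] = x@[[-0.84, 0.65, 3.35], [1.13, 0.36, 1.58], [-2.28, 3.3, -1.05]]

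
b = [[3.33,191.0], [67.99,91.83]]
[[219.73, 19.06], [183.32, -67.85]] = b@[[1.17, -1.16],[1.13, 0.12]]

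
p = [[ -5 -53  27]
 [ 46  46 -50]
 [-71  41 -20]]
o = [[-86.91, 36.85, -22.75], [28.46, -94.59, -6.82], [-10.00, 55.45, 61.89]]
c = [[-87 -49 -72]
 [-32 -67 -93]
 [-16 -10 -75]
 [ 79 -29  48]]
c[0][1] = -49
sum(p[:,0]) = -30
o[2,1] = 55.45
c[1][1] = -67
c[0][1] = -49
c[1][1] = -67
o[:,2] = [-22.75, -6.82, 61.89]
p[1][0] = 46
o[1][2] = -6.82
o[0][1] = 36.85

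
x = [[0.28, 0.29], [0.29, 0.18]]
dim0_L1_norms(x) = [0.57, 0.47]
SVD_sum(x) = [[0.31,  0.26], [0.26,  0.22]] + [[-0.03,0.03], [0.03,-0.04]]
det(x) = -0.03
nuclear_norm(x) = 0.59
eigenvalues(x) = [0.52, -0.06]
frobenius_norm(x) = 0.53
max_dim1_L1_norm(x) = 0.57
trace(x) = 0.46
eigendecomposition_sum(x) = [[0.31, 0.26], [0.26, 0.22]] + [[-0.03, 0.03], [0.03, -0.04]]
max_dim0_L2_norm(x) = 0.4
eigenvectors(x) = [[0.76, -0.64], [0.64, 0.76]]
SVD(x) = [[-0.76, -0.64],[-0.64, 0.76]] @ diag([0.5242787793912432, 0.06427877939124324]) @ [[-0.76,-0.64], [0.64,-0.76]]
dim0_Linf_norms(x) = [0.29, 0.29]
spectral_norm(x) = 0.52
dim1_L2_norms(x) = [0.4, 0.34]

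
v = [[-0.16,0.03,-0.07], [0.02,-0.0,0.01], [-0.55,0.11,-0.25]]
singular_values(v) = [0.64, 0.0, 0.0]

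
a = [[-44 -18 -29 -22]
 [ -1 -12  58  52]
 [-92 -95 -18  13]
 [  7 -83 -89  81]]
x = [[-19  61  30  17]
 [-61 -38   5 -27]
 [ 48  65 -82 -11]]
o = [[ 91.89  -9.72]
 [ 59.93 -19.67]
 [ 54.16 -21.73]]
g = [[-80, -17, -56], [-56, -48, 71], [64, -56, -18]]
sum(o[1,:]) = 40.26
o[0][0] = 91.89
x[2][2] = -82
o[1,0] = 59.93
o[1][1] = -19.67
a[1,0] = -1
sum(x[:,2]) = -47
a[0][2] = -29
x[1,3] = -27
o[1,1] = -19.67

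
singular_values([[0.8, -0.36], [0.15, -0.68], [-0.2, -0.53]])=[1.04, 0.7]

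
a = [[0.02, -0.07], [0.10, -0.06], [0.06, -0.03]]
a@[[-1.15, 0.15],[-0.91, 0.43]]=[[0.04, -0.03], [-0.06, -0.01], [-0.04, -0.0]]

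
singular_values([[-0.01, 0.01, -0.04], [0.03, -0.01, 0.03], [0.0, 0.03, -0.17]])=[0.18, 0.03, 0.0]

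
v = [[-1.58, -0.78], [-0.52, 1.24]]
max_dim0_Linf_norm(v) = 1.58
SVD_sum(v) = [[-1.5, -0.91], [0.17, 0.1]] + [[-0.08,0.13],[-0.69,1.14]]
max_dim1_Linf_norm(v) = 1.58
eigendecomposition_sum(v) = [[-1.64,-0.43], [-0.29,-0.08]] + [[0.06,-0.35], [-0.23,1.32]]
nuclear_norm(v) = 3.11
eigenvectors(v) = [[-0.98, 0.26], [-0.17, -0.97]]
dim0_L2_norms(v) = [1.66, 1.46]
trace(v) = -0.34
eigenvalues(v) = [-1.72, 1.38]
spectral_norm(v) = 1.77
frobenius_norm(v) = 2.22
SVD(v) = [[-0.99, 0.11], [0.11, 0.99]] @ diag([1.766620050177926, 1.3386013589972718]) @ [[0.86,0.52],[-0.52,0.86]]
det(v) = -2.36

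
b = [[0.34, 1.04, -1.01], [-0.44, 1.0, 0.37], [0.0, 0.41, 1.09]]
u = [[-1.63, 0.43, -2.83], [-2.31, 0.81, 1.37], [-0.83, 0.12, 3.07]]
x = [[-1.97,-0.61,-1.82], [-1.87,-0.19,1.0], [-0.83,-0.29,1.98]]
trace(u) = 2.25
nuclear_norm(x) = 6.06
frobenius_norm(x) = 4.10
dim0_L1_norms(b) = [0.78, 2.45, 2.47]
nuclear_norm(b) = 3.50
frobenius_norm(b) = 2.21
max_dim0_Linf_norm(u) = 3.07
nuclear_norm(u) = 7.64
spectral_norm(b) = 1.61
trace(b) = 2.43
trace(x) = -0.18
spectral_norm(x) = 2.92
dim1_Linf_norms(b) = [1.04, 1.0, 1.09]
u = b + x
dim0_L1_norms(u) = [4.77, 1.36, 7.27]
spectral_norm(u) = 4.41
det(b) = 1.00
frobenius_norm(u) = 5.37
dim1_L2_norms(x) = [2.75, 2.13, 2.17]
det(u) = -2.34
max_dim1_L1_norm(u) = 4.89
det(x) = -2.28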